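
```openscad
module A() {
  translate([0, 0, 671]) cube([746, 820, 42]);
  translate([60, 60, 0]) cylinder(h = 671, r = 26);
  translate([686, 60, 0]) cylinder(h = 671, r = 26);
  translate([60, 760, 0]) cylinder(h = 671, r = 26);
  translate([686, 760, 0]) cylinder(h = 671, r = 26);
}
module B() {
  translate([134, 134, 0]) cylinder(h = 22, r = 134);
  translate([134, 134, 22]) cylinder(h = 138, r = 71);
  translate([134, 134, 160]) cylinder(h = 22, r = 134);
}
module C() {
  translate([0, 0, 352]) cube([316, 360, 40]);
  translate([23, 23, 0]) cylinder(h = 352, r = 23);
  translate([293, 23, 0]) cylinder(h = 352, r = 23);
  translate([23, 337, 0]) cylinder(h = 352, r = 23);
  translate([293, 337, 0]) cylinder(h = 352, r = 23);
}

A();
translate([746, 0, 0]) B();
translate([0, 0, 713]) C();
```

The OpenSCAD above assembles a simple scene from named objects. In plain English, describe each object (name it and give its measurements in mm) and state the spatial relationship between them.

A is a table with a 746×820 mm rectangular top, 42 mm thick, top surface at z = 713 mm, supported by four round legs of 52 mm diameter, each leg's bounding box inset 34 mm from the nearest pair of top edges, running from the floor.

B is a spool: two coaxial disc flanges of radius 134 mm and thickness 22 mm, joined by a core cylinder of radius 71 mm and height 138 mm. The lower flange rests on z = 0 and the three cylinders share a vertical axis.

C is a simple wooden stool: a rectangular seat 316 mm (x) by 360 mm (y), 40 mm thick, top face at z = 392 mm, on four round legs, each 46 mm in diameter. The legs rest on z = 0, each leg's axis is inset half a diameter from the nearest pair of seat edges (so the leg's bounding box is flush with the corner).

The spool is against the table's +x side, with their −y faces flush. The stool is on top of the table.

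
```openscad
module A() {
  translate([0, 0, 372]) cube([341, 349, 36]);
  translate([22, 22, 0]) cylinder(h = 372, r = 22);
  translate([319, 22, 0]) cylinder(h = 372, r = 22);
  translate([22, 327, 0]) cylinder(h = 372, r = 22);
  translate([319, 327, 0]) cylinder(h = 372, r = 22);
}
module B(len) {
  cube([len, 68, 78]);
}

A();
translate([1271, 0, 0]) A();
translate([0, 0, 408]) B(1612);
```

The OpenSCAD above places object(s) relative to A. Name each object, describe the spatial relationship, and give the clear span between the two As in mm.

A is a stool. B is a beam. A beam spans the tops of two stools. The clear span between the two stools is 930 mm.

Second stool starts at x = 1271; first ends at x = 341; clear span = 1271 − 341 = 930 mm.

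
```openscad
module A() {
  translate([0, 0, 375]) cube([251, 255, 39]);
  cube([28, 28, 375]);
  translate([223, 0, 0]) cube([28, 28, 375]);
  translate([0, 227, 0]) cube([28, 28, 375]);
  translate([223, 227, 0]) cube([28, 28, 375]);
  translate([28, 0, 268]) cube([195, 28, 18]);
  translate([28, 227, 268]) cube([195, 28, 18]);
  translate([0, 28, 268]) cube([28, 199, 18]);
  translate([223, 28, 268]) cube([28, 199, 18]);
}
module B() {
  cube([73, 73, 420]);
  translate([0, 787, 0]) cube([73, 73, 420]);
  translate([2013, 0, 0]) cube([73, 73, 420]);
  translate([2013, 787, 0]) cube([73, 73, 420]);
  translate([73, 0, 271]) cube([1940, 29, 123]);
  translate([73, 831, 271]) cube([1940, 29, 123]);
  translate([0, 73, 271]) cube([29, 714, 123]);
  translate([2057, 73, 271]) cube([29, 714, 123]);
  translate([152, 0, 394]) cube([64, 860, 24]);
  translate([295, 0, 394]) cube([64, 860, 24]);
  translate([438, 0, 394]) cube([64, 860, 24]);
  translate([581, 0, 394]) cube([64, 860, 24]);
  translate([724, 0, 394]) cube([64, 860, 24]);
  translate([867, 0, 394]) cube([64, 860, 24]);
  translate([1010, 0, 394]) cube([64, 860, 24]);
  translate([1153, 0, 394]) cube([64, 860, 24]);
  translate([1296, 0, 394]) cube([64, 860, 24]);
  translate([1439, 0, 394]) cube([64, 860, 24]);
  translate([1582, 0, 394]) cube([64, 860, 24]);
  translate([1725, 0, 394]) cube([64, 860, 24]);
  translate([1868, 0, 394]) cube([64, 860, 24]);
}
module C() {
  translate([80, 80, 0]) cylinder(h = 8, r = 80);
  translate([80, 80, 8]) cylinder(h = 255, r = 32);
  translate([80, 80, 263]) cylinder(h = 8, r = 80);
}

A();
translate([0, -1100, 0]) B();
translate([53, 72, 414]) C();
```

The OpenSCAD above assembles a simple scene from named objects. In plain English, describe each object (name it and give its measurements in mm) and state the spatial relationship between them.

A is a simple wooden stool: a rectangular seat 251 mm (x) by 255 mm (y), 39 mm thick, top face at z = 414 mm, on four square legs, each 28×28 mm in cross-section. The legs rest on z = 0, each flush with a corner of the seat. Four stretchers, 28 mm wide and 18 mm tall, connect adjacent legs with their undersides at z = 268 mm, each running between the inner faces of the legs it joins and aligned with the legs' outer faces on the other axis.

B is a bed frame 2086 mm long (x) by 860 mm wide (y). Four 73×73 mm corner posts, 420 mm tall, at the corners of the footprint. Four rails of 29 mm thickness and 123 mm height run between adjacent posts with their undersides at z = 271 mm, their outer faces flush with the outside of the frame (the two x-running rails run between the posts' inner faces; the two y-running rails run between the posts' inner faces). 13 slats, each 64 mm wide (x) and 24 mm thick, lie across the top of the two x-running rails, running the full 860 mm width of the frame in y; the slats are evenly spaced along x between the inner faces of the end posts with equal gaps (rounded down to the nearest mm) at the −x end and between each pair — any rounding remainder accumulates at the +x end.

C is a spool: two coaxial disc flanges of radius 80 mm and thickness 8 mm, joined by a core cylinder of radius 32 mm and height 255 mm. The lower flange rests on z = 0 and the three cylinders share a vertical axis.

The bed frame is on the floor beside the stool on its −y side. The spool is on top of the stool.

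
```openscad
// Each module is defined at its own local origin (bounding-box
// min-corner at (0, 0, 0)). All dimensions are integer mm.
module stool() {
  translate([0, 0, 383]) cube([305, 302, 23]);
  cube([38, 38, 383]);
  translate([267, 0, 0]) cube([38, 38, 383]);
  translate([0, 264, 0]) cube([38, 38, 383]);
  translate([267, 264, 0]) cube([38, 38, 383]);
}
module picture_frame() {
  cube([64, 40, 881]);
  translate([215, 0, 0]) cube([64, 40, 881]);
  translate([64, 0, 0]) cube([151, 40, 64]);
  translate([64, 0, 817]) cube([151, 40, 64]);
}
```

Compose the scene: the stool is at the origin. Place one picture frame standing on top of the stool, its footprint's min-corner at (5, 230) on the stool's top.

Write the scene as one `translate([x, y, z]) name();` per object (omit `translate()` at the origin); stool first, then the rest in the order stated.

stool();
translate([5, 230, 406]) picture_frame();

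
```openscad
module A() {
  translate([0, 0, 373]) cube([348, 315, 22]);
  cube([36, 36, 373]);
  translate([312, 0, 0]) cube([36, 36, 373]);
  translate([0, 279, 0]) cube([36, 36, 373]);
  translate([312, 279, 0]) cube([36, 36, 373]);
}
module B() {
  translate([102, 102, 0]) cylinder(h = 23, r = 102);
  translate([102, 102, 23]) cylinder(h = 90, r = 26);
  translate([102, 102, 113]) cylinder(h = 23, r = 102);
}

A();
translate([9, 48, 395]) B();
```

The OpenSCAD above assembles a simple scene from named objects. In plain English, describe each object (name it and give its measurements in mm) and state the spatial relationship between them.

A is a simple wooden stool: a rectangular seat 348 mm (x) by 315 mm (y), 22 mm thick, top face at z = 395 mm, on four square legs, each 36×36 mm in cross-section. The legs rest on z = 0, each flush with a corner of the seat.

B is a spool: two coaxial disc flanges of radius 102 mm and thickness 23 mm, joined by a core cylinder of radius 26 mm and height 90 mm. The lower flange rests on z = 0 and the three cylinders share a vertical axis.

The spool is on top of the stool.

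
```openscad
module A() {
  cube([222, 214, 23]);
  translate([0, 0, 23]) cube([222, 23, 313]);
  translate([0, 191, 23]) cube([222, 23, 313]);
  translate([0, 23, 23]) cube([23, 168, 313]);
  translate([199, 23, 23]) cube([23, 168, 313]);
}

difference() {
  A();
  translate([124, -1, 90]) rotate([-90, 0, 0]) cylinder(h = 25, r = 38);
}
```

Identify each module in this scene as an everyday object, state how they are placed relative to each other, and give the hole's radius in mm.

A is an open box. The open box has a circular hole through its front wall. The hole's radius is 38 mm.

The subtracted cylinder has r = 38 mm.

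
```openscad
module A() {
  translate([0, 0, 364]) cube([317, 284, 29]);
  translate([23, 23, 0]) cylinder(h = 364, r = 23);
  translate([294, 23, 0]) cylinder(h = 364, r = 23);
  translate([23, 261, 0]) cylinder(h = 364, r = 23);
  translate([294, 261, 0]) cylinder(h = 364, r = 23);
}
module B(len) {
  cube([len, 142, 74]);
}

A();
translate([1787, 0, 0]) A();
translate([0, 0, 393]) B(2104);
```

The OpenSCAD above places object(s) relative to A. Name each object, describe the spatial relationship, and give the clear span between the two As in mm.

A is a stool. B is a beam. A beam spans the tops of two stools. The clear span between the two stools is 1470 mm.

Second stool starts at x = 1787; first ends at x = 317; clear span = 1787 − 317 = 1470 mm.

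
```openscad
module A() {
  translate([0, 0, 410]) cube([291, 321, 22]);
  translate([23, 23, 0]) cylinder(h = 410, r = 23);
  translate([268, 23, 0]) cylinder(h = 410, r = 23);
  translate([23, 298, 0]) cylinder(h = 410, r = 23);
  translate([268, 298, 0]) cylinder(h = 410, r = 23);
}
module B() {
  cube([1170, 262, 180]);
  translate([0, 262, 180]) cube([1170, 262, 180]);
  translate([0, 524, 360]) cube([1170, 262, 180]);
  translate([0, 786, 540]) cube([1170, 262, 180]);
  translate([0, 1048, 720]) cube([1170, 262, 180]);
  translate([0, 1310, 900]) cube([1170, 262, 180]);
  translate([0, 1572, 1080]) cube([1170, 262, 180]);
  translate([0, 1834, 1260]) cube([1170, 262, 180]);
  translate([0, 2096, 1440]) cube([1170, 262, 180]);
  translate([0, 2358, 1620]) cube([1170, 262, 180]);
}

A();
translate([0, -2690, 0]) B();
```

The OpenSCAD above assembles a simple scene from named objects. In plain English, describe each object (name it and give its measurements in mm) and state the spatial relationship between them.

A is a simple wooden stool: a rectangular seat 291 mm (x) by 321 mm (y), 22 mm thick, top face at z = 432 mm, on four round legs, each 46 mm in diameter. The legs rest on z = 0, each leg's axis is inset half a diameter from the nearest pair of seat edges (so the leg's bounding box is flush with the corner).

B is a run of 10 identical solid stair steps. Each tread is 1170×262 mm and each step block is 180 mm high. Step 1 rests on the floor; step k is offset from step 1 by (k−1)×262 mm in y and (k−1)×180 mm in z.

The staircase is on the floor beside the stool on its −y side.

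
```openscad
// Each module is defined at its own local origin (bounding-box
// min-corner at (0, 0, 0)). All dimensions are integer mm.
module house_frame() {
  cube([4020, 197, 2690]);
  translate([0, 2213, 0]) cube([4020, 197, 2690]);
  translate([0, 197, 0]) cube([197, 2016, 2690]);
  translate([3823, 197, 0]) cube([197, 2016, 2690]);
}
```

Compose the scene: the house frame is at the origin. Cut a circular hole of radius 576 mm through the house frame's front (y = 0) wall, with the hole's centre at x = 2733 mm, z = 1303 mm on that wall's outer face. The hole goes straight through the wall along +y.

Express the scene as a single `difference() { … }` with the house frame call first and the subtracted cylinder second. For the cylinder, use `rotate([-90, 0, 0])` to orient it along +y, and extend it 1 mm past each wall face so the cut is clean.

difference() {
  house_frame();
  translate([2733, -1, 1303]) rotate([-90, 0, 0]) cylinder(h = 199, r = 576);
}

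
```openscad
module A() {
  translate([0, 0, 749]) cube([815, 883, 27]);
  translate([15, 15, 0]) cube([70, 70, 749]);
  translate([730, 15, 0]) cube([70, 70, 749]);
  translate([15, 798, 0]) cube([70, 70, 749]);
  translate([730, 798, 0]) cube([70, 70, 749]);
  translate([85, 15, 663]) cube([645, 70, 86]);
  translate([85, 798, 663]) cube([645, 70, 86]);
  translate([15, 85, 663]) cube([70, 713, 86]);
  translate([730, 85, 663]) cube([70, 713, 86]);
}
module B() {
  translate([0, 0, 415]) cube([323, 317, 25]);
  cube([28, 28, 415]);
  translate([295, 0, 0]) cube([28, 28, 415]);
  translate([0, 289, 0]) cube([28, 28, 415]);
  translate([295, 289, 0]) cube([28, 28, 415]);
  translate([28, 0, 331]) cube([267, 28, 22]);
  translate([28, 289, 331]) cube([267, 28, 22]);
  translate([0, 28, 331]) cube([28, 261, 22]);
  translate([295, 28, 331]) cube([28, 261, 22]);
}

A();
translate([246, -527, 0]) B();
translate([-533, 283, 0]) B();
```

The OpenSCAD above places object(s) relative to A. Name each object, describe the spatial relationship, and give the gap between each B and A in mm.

Each stool's nearest face is 210 mm from the table's bounding box.

A is a table. B is a stool. Two stools sit around the table at the −y, −x sides. The gap between each stool and the table is 210 mm.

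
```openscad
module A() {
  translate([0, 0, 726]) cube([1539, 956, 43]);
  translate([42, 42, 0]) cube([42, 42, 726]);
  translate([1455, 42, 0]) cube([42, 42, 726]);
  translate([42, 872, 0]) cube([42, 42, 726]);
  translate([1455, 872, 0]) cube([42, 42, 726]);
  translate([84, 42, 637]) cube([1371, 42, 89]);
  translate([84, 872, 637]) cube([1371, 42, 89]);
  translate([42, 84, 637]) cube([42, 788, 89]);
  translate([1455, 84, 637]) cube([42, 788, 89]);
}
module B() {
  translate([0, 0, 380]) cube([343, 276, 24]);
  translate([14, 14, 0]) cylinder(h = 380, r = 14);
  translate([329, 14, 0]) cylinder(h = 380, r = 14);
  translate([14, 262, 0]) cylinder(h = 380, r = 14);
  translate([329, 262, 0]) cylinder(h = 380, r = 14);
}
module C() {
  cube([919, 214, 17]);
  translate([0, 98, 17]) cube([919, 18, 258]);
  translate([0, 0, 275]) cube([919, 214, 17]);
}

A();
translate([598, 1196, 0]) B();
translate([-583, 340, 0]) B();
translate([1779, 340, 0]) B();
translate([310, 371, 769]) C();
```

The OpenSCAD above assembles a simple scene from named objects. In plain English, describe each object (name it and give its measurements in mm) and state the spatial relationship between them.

A is a rectangular dining table. The top is 1539×956×43 mm with its upper surface at z = 769 mm. It stands on four 42×42 mm square legs, each inset 42 mm from the nearest pair of top edges, running from the floor to the underside of the top. Four apron rails, 42 mm thick and 89 mm tall, run between adjacent legs with their top edges flush with the underside of the top and their outer faces flush with the legs' outer faces.

B is a four-legged stool. The seat is 343×276 mm, 24 mm thick, top at z = 404 mm. It stands on four round legs, each 28 mm in diameter, from z = 0 to the seat underside, each leg's axis is inset half a diameter from the nearest pair of seat edges (so the leg's bounding box is flush with the corner).

C is an I-beam lying along x, 919 mm long. Overall section height 292 mm. Two flanges 214 mm wide (y) and 17 mm thick, one on the floor and one at the top; a web 18 mm thick runs between them, centred on the flange width.

Three stools sit around the table at the +y, −x, +x sides. The I-beam is on top of the table, centred.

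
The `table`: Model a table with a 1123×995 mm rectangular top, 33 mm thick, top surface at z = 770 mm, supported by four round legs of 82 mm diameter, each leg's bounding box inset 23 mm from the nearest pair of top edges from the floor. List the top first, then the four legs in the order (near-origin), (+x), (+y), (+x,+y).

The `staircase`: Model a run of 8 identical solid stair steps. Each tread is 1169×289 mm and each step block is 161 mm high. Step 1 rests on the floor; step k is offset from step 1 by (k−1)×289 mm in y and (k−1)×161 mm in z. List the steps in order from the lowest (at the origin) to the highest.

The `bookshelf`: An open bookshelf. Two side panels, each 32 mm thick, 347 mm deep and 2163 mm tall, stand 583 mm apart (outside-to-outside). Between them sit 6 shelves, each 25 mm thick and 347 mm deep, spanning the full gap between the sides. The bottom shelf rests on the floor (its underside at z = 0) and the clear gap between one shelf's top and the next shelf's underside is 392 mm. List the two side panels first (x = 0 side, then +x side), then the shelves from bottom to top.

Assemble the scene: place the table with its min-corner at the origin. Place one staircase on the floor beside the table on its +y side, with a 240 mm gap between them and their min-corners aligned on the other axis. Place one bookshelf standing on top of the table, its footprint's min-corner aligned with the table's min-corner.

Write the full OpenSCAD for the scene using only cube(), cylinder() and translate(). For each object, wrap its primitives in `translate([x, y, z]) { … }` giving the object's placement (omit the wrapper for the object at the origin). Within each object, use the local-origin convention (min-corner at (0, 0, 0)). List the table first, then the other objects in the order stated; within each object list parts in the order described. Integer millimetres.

translate([0, 0, 737]) cube([1123, 995, 33]);
translate([64, 64, 0]) cylinder(h = 737, r = 41);
translate([1059, 64, 0]) cylinder(h = 737, r = 41);
translate([64, 931, 0]) cylinder(h = 737, r = 41);
translate([1059, 931, 0]) cylinder(h = 737, r = 41);
translate([0, 1235, 0]) {
  cube([1169, 289, 161]);
  translate([0, 289, 161]) cube([1169, 289, 161]);
  translate([0, 578, 322]) cube([1169, 289, 161]);
  translate([0, 867, 483]) cube([1169, 289, 161]);
  translate([0, 1156, 644]) cube([1169, 289, 161]);
  translate([0, 1445, 805]) cube([1169, 289, 161]);
  translate([0, 1734, 966]) cube([1169, 289, 161]);
  translate([0, 2023, 1127]) cube([1169, 289, 161]);
}
translate([0, 0, 770]) {
  cube([32, 347, 2163]);
  translate([551, 0, 0]) cube([32, 347, 2163]);
  translate([32, 0, 0]) cube([519, 347, 25]);
  translate([32, 0, 417]) cube([519, 347, 25]);
  translate([32, 0, 834]) cube([519, 347, 25]);
  translate([32, 0, 1251]) cube([519, 347, 25]);
  translate([32, 0, 1668]) cube([519, 347, 25]);
  translate([32, 0, 2085]) cube([519, 347, 25]);
}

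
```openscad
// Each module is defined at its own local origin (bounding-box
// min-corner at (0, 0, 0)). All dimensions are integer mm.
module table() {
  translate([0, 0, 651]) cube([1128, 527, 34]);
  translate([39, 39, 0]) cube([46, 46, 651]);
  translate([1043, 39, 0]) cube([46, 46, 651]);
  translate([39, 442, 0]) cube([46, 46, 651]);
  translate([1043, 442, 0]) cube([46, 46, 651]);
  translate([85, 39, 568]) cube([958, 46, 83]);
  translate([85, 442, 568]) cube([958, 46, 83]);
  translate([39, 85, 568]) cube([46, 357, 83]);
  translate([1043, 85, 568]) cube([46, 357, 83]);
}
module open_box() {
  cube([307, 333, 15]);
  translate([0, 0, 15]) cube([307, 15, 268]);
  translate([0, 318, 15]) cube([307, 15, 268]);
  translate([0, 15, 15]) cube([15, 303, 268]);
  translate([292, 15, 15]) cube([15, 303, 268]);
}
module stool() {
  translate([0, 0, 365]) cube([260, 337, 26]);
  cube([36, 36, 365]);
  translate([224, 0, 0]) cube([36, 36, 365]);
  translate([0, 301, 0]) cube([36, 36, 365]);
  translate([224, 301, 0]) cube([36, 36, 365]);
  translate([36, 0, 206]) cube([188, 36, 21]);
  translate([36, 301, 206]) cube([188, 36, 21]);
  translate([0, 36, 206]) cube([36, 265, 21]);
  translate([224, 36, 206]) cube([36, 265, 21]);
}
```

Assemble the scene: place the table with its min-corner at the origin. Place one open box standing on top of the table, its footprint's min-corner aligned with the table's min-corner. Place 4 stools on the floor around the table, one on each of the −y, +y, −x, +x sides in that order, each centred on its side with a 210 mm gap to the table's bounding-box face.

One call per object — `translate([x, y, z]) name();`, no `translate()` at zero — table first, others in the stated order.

table();
translate([0, 0, 685]) open_box();
translate([434, -547, 0]) stool();
translate([434, 737, 0]) stool();
translate([-470, 95, 0]) stool();
translate([1338, 95, 0]) stool();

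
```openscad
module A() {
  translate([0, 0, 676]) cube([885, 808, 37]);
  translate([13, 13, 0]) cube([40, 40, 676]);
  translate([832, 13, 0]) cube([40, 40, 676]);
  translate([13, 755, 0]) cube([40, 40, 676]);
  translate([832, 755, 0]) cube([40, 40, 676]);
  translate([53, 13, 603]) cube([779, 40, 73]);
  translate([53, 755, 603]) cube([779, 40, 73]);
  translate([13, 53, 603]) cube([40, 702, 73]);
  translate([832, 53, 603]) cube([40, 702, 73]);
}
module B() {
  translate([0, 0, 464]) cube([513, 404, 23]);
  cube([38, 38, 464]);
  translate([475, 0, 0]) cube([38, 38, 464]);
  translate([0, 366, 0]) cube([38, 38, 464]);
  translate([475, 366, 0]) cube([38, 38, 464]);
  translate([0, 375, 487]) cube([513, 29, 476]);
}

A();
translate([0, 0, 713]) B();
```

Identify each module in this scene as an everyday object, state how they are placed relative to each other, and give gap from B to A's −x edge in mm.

The chair's min-x is at 0; the table's min-x is 0; gap = 0 mm.

A is a table. B is a chair. The chair is on top of the table. The gap from the chair to the table's −x edge is 0 mm.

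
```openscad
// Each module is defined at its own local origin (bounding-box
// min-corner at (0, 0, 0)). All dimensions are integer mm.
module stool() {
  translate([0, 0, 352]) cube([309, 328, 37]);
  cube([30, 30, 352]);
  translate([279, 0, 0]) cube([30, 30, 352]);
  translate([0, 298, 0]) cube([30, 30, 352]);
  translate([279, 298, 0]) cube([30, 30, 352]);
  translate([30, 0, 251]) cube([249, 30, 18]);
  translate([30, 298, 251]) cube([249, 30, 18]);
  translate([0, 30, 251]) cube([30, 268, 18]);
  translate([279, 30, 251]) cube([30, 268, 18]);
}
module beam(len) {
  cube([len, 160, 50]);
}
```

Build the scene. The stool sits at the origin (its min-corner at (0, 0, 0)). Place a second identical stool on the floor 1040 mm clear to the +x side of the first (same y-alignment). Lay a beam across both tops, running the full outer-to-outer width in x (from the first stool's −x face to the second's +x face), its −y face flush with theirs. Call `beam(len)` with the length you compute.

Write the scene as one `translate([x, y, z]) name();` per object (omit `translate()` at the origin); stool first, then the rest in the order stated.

stool();
translate([1349, 0, 0]) stool();
translate([0, 0, 389]) beam(1658);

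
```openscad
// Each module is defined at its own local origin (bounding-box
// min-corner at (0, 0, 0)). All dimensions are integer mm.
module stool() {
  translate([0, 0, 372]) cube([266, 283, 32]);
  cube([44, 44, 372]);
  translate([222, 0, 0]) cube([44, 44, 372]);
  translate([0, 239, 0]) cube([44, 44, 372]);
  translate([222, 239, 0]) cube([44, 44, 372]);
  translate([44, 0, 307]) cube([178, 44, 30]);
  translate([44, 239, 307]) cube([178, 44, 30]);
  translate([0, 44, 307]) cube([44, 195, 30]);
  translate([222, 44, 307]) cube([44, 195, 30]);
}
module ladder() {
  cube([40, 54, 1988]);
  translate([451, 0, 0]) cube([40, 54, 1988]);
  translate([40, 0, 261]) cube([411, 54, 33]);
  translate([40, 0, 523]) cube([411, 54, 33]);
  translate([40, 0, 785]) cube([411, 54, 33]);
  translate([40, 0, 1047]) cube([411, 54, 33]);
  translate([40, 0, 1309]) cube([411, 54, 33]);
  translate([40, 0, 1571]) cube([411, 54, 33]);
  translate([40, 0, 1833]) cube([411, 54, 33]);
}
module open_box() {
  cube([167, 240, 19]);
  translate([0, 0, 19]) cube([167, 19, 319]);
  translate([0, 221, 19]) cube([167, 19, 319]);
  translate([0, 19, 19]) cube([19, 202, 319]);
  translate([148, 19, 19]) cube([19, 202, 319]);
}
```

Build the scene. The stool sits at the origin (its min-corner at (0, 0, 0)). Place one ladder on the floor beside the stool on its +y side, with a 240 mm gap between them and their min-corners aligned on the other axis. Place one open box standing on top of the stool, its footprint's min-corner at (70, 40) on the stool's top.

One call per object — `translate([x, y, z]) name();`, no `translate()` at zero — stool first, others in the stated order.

stool();
translate([0, 523, 0]) ladder();
translate([70, 40, 404]) open_box();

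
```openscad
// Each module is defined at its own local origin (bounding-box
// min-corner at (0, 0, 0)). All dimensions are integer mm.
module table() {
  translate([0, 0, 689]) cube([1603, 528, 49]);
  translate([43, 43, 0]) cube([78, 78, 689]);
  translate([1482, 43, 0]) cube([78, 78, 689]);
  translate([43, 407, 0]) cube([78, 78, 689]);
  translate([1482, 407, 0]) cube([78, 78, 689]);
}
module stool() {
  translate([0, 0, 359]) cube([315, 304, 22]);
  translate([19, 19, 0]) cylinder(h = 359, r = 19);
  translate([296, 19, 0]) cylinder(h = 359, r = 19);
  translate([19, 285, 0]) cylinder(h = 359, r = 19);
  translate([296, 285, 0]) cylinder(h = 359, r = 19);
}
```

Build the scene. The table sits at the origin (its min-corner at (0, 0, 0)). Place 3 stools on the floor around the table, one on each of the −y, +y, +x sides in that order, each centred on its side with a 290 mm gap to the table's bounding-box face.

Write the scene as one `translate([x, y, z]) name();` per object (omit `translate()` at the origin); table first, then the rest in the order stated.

table();
translate([644, -594, 0]) stool();
translate([644, 818, 0]) stool();
translate([1893, 112, 0]) stool();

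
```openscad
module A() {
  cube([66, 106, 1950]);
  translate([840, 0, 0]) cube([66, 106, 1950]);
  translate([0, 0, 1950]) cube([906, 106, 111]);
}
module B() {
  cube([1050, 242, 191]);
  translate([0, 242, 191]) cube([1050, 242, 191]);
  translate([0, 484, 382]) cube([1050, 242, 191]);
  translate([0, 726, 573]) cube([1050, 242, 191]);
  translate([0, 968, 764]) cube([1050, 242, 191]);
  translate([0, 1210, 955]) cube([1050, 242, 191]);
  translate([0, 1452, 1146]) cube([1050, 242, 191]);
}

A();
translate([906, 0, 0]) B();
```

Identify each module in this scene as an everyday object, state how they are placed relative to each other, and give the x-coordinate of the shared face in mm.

The door frame's +x face and the staircase's −x face are both at x = 906 mm.

A is a door frame. B is a staircase. The staircase is against the door frame's +x side, with their −y faces flush. The x-coordinate of the shared face is 906 mm.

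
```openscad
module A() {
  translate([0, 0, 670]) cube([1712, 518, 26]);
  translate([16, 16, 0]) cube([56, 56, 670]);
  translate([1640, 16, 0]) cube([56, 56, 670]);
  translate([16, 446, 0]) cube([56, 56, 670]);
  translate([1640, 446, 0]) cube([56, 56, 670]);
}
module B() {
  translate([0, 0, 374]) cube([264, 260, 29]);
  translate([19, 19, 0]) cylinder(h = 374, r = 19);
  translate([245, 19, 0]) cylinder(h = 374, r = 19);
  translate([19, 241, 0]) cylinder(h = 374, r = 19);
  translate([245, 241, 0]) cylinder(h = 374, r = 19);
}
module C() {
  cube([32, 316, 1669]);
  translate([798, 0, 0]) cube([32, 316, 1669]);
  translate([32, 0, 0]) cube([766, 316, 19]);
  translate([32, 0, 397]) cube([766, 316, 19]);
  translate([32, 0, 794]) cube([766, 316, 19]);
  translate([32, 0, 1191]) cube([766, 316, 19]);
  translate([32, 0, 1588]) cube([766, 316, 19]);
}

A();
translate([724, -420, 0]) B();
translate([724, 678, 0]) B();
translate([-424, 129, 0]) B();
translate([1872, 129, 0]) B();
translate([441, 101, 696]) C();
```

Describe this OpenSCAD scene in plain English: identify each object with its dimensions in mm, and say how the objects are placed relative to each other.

A is a rectangular dining table. The top is 1712×518×26 mm with its upper surface at z = 696 mm. It stands on four 56×56 mm square legs, each inset 16 mm from the nearest pair of top edges, running from the floor to the underside of the top.

B is a four-legged stool. The seat is a 264×260×29 mm slab whose top surface is at z = 403 mm; four round legs, each 38 mm in diameter, run from the floor (z = 0) to the underside of the seat, each leg's axis is inset half a diameter from the nearest pair of seat edges (so the leg's bounding box is flush with the corner).

C is an open bookshelf. Two side panels, each 32 mm thick, 316 mm deep and 1669 mm tall, stand 830 mm apart (outside-to-outside). Between them sit 5 shelves, each 19 mm thick and 316 mm deep, spanning the full gap between the sides. The bottom shelf rests on the floor (its underside at z = 0) and the clear gap between one shelf's top and the next shelf's underside is 378 mm.

Four stools sit around the table at the −y, +y, −x, +x sides. The bookshelf is on top of the table, centred.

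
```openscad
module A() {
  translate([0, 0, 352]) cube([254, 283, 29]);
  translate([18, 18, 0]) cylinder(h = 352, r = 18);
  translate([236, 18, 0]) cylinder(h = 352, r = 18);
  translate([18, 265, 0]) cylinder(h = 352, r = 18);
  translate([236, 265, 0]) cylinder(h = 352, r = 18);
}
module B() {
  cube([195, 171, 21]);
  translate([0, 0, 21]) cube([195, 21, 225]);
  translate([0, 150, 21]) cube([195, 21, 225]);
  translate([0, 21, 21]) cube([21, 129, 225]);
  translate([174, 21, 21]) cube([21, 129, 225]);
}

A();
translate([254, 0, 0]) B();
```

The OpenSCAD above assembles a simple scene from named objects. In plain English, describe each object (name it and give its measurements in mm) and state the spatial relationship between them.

A is a four-legged stool. The seat is 254×283 mm, 29 mm thick, top at z = 381 mm. It stands on four round legs, each 36 mm in diameter, from z = 0 to the seat underside, each leg's axis is inset half a diameter from the nearest pair of seat edges (so the leg's bounding box is flush with the corner).

B is an open-topped rectangular box: outside dimensions 195×171×246 mm, with a uniform wall and base thickness of 21 mm. The base is a full 195×171 slab on the floor; four walls sit on top of the base. The front and back walls (the −y and +y sides) span the full width; the two side walls fit between them.

The open box is against the stool's +x side, with their −y faces flush.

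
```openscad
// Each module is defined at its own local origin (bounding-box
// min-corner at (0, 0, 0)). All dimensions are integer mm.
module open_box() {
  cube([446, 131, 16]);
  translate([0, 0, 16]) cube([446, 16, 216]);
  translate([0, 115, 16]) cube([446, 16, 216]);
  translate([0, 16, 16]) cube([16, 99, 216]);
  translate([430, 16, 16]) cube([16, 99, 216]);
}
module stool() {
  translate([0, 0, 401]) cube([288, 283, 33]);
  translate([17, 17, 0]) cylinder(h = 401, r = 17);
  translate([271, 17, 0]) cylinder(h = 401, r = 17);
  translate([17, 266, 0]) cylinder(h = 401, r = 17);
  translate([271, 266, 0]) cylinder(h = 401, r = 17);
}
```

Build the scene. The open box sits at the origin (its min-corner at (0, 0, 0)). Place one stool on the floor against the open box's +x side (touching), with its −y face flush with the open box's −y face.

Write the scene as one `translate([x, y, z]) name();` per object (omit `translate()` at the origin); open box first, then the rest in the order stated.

open_box();
translate([446, 0, 0]) stool();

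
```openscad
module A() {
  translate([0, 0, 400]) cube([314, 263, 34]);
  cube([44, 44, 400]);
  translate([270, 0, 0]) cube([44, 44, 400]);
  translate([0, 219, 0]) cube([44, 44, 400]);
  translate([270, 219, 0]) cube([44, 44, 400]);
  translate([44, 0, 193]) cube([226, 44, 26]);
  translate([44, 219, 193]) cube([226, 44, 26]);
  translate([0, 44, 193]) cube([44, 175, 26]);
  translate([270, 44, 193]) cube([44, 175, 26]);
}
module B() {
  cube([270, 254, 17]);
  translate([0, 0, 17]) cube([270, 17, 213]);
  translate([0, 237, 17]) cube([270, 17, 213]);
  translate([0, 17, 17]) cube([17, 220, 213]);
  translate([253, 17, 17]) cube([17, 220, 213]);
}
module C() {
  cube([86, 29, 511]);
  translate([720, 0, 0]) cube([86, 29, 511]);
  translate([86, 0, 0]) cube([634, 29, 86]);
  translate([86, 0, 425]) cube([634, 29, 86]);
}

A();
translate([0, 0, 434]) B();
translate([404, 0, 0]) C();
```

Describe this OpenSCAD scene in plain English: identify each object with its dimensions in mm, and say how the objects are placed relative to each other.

A is a simple wooden stool: a rectangular seat 314 mm (x) by 263 mm (y), 34 mm thick, top face at z = 434 mm, on four square legs, each 44×44 mm in cross-section. The legs rest on z = 0, each flush with a corner of the seat. Four stretchers, 44 mm wide and 26 mm tall, connect adjacent legs with their undersides at z = 193 mm, each running between the inner faces of the legs it joins and aligned with the legs' outer faces on the other axis.

B is an open storage box with external size 270×254×230 mm and wall thickness 17 mm (the base is also 17 mm thick). The base covers the whole footprint; the four walls stand on the base, with the y-facing walls full-width and the x-facing walls fitting between their inner faces.

C is a rectangular picture frame lying in the x–z plane (depth along y). The opening is 634 mm wide (x) by 339 mm tall (z), surrounded by a border 86 mm wide on all four sides. The frame is 29 mm deep and is made of two full-height vertical stiles with two horizontal rails fitted between them.

The open box is on top of the stool. The picture frame is on the floor beside the stool on its +x side.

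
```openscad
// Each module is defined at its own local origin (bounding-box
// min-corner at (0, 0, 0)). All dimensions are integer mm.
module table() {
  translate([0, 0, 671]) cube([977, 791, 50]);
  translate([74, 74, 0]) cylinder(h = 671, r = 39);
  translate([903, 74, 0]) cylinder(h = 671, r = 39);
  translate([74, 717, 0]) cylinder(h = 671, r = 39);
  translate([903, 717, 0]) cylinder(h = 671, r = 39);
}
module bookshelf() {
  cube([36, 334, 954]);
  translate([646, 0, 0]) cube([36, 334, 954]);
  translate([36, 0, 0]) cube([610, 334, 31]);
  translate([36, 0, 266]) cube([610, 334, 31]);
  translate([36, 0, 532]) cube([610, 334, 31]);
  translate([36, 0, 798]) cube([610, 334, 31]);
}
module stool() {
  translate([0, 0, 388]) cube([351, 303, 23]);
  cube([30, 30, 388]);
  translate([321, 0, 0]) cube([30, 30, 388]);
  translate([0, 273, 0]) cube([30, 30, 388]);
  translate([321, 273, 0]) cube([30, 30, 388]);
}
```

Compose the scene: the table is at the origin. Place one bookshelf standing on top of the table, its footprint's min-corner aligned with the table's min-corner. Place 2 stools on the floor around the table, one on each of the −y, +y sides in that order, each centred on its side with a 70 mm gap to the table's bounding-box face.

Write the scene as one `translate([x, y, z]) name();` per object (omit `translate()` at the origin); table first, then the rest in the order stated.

table();
translate([0, 0, 721]) bookshelf();
translate([313, -373, 0]) stool();
translate([313, 861, 0]) stool();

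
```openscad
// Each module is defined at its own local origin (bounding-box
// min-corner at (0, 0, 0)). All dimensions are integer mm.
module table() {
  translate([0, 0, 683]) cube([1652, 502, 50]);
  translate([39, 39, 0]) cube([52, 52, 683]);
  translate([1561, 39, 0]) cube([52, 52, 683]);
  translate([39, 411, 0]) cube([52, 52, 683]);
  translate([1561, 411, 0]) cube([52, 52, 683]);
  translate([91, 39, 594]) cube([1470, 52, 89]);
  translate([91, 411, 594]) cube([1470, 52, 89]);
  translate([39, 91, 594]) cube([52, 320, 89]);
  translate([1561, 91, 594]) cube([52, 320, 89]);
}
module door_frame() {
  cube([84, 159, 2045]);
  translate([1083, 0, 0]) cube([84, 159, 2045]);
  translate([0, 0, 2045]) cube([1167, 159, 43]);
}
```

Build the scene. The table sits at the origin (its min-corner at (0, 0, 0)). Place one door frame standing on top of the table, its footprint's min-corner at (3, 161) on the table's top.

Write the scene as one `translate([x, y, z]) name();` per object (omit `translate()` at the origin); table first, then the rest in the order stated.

table();
translate([3, 161, 733]) door_frame();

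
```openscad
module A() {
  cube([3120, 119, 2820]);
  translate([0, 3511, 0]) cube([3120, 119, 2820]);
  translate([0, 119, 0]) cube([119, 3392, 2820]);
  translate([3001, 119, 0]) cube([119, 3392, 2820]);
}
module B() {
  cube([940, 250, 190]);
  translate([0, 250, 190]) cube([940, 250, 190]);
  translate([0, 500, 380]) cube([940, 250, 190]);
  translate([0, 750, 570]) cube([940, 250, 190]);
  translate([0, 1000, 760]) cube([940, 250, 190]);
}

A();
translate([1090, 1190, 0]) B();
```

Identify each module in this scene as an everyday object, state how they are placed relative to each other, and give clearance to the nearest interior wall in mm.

Clearances: x = 971, y = 1071; minimum 971 mm.

A is a house frame. B is a staircase. The staircase sits inside the house frame, centred. The clearance to the nearest interior wall is 971 mm.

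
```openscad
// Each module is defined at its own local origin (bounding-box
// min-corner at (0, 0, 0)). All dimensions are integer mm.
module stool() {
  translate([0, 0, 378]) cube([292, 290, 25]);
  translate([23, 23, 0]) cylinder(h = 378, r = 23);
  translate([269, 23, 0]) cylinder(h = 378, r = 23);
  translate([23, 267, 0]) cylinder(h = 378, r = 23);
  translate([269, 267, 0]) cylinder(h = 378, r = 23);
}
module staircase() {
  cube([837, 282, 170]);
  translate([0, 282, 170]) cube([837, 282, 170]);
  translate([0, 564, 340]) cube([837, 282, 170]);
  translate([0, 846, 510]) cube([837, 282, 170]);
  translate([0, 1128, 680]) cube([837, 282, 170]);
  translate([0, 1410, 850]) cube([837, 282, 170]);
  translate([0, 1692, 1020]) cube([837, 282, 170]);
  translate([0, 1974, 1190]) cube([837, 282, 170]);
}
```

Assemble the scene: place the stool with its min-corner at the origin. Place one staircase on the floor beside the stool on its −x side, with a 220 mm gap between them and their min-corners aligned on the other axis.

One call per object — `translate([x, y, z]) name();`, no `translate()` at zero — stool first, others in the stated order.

stool();
translate([-1057, 0, 0]) staircase();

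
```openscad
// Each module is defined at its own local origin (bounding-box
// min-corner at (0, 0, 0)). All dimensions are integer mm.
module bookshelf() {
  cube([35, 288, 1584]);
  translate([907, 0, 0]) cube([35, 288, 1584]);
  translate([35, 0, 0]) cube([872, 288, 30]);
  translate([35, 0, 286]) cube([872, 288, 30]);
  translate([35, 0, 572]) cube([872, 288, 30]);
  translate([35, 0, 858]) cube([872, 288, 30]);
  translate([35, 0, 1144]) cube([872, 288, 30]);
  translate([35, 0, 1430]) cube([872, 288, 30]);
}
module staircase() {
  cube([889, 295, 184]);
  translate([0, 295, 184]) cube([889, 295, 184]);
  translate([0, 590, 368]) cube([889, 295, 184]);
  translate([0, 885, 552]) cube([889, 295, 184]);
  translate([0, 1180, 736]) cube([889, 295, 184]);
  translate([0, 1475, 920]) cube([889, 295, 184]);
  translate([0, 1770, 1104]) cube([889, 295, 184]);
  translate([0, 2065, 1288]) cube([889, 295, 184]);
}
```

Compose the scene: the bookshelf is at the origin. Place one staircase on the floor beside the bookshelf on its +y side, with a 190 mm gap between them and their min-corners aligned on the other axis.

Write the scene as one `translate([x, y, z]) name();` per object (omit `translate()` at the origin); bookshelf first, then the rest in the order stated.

bookshelf();
translate([0, 478, 0]) staircase();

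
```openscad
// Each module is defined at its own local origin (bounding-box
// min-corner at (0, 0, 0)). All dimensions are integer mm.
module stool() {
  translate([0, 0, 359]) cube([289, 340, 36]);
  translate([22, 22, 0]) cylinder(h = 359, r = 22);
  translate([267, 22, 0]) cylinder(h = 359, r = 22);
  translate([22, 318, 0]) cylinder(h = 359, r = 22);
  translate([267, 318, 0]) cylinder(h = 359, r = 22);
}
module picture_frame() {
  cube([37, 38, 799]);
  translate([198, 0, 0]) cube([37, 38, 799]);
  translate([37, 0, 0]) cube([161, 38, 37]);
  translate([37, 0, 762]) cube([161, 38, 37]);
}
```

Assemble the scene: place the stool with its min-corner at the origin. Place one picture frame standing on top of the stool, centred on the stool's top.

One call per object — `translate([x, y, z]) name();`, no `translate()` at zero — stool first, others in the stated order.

stool();
translate([27, 151, 395]) picture_frame();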